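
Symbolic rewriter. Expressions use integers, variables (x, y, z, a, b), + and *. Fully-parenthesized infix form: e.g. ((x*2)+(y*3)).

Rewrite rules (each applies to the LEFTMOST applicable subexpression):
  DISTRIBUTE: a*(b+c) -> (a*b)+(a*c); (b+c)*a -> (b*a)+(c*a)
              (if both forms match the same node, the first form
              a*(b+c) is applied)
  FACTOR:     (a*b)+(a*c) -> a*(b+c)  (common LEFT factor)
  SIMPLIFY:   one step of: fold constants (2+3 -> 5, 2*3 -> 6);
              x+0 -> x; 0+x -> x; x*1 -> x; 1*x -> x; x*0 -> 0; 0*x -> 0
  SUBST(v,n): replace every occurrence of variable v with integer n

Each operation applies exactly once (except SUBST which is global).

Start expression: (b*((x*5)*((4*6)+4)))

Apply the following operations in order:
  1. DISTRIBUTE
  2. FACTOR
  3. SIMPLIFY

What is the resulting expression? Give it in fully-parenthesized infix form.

Start: (b*((x*5)*((4*6)+4)))
Apply DISTRIBUTE at R (target: ((x*5)*((4*6)+4))): (b*((x*5)*((4*6)+4))) -> (b*(((x*5)*(4*6))+((x*5)*4)))
Apply FACTOR at R (target: (((x*5)*(4*6))+((x*5)*4))): (b*(((x*5)*(4*6))+((x*5)*4))) -> (b*((x*5)*((4*6)+4)))
Apply SIMPLIFY at RRL (target: (4*6)): (b*((x*5)*((4*6)+4))) -> (b*((x*5)*(24+4)))

Answer: (b*((x*5)*(24+4)))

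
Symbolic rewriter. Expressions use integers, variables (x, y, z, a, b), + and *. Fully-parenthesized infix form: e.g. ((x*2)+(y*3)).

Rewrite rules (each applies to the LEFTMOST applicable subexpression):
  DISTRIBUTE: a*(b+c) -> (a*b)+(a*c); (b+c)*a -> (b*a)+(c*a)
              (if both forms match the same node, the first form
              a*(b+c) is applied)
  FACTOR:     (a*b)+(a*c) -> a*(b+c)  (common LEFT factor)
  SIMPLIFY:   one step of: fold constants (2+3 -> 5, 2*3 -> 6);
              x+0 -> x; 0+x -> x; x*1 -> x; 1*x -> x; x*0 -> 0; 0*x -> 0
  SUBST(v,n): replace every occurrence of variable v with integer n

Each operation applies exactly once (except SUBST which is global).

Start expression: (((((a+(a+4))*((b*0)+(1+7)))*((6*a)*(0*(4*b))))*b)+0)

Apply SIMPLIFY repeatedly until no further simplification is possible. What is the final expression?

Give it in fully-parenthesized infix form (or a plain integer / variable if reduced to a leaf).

Answer: 0

Derivation:
Start: (((((a+(a+4))*((b*0)+(1+7)))*((6*a)*(0*(4*b))))*b)+0)
Step 1: at root: (((((a+(a+4))*((b*0)+(1+7)))*((6*a)*(0*(4*b))))*b)+0) -> ((((a+(a+4))*((b*0)+(1+7)))*((6*a)*(0*(4*b))))*b); overall: (((((a+(a+4))*((b*0)+(1+7)))*((6*a)*(0*(4*b))))*b)+0) -> ((((a+(a+4))*((b*0)+(1+7)))*((6*a)*(0*(4*b))))*b)
Step 2: at LLRL: (b*0) -> 0; overall: ((((a+(a+4))*((b*0)+(1+7)))*((6*a)*(0*(4*b))))*b) -> ((((a+(a+4))*(0+(1+7)))*((6*a)*(0*(4*b))))*b)
Step 3: at LLR: (0+(1+7)) -> (1+7); overall: ((((a+(a+4))*(0+(1+7)))*((6*a)*(0*(4*b))))*b) -> ((((a+(a+4))*(1+7))*((6*a)*(0*(4*b))))*b)
Step 4: at LLR: (1+7) -> 8; overall: ((((a+(a+4))*(1+7))*((6*a)*(0*(4*b))))*b) -> ((((a+(a+4))*8)*((6*a)*(0*(4*b))))*b)
Step 5: at LRR: (0*(4*b)) -> 0; overall: ((((a+(a+4))*8)*((6*a)*(0*(4*b))))*b) -> ((((a+(a+4))*8)*((6*a)*0))*b)
Step 6: at LR: ((6*a)*0) -> 0; overall: ((((a+(a+4))*8)*((6*a)*0))*b) -> ((((a+(a+4))*8)*0)*b)
Step 7: at L: (((a+(a+4))*8)*0) -> 0; overall: ((((a+(a+4))*8)*0)*b) -> (0*b)
Step 8: at root: (0*b) -> 0; overall: (0*b) -> 0
Fixed point: 0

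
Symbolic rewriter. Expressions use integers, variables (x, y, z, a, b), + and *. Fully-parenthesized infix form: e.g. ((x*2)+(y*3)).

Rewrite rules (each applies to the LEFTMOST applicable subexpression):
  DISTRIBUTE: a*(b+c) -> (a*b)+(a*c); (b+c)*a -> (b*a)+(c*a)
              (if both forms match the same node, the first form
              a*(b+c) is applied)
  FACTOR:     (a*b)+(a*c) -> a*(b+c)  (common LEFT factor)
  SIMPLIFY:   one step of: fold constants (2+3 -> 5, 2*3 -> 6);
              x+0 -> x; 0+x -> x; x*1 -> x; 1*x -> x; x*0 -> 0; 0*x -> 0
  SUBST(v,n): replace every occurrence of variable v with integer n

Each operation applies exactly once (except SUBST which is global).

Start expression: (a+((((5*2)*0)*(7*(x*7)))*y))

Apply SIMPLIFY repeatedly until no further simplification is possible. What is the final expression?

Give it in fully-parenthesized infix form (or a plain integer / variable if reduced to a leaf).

Answer: a

Derivation:
Start: (a+((((5*2)*0)*(7*(x*7)))*y))
Step 1: at RLL: ((5*2)*0) -> 0; overall: (a+((((5*2)*0)*(7*(x*7)))*y)) -> (a+((0*(7*(x*7)))*y))
Step 2: at RL: (0*(7*(x*7))) -> 0; overall: (a+((0*(7*(x*7)))*y)) -> (a+(0*y))
Step 3: at R: (0*y) -> 0; overall: (a+(0*y)) -> (a+0)
Step 4: at root: (a+0) -> a; overall: (a+0) -> a
Fixed point: a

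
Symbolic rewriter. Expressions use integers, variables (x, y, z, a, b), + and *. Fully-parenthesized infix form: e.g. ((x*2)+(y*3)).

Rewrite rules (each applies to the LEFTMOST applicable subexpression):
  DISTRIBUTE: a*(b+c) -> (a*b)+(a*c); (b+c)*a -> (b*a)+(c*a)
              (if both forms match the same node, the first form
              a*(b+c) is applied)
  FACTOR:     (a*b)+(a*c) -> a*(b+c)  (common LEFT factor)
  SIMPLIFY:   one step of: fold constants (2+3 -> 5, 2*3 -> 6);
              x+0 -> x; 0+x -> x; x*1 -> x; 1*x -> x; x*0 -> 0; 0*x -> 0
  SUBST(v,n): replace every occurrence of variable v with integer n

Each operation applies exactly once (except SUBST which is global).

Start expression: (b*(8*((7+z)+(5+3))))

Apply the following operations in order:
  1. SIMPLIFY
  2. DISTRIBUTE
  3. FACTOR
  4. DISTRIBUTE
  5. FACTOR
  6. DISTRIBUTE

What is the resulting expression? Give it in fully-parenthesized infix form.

Start: (b*(8*((7+z)+(5+3))))
Apply SIMPLIFY at RRR (target: (5+3)): (b*(8*((7+z)+(5+3)))) -> (b*(8*((7+z)+8)))
Apply DISTRIBUTE at R (target: (8*((7+z)+8))): (b*(8*((7+z)+8))) -> (b*((8*(7+z))+(8*8)))
Apply FACTOR at R (target: ((8*(7+z))+(8*8))): (b*((8*(7+z))+(8*8))) -> (b*(8*((7+z)+8)))
Apply DISTRIBUTE at R (target: (8*((7+z)+8))): (b*(8*((7+z)+8))) -> (b*((8*(7+z))+(8*8)))
Apply FACTOR at R (target: ((8*(7+z))+(8*8))): (b*((8*(7+z))+(8*8))) -> (b*(8*((7+z)+8)))
Apply DISTRIBUTE at R (target: (8*((7+z)+8))): (b*(8*((7+z)+8))) -> (b*((8*(7+z))+(8*8)))

Answer: (b*((8*(7+z))+(8*8)))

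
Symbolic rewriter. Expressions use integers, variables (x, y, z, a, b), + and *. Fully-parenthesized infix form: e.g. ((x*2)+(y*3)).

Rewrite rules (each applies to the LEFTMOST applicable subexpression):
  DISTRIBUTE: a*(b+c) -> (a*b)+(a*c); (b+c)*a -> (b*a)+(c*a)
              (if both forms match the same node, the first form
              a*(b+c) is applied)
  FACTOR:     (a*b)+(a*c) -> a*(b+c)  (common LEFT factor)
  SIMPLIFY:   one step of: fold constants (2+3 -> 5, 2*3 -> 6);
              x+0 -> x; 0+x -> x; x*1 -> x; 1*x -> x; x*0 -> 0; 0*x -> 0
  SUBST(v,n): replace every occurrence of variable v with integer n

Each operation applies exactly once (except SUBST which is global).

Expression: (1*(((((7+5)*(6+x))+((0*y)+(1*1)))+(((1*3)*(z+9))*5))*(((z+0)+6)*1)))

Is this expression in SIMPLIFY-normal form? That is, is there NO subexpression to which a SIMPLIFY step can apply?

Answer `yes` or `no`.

Expression: (1*(((((7+5)*(6+x))+((0*y)+(1*1)))+(((1*3)*(z+9))*5))*(((z+0)+6)*1)))
Scanning for simplifiable subexpressions (pre-order)...
  at root: (1*(((((7+5)*(6+x))+((0*y)+(1*1)))+(((1*3)*(z+9))*5))*(((z+0)+6)*1))) (SIMPLIFIABLE)
  at R: (((((7+5)*(6+x))+((0*y)+(1*1)))+(((1*3)*(z+9))*5))*(((z+0)+6)*1)) (not simplifiable)
  at RL: ((((7+5)*(6+x))+((0*y)+(1*1)))+(((1*3)*(z+9))*5)) (not simplifiable)
  at RLL: (((7+5)*(6+x))+((0*y)+(1*1))) (not simplifiable)
  at RLLL: ((7+5)*(6+x)) (not simplifiable)
  at RLLLL: (7+5) (SIMPLIFIABLE)
  at RLLLR: (6+x) (not simplifiable)
  at RLLR: ((0*y)+(1*1)) (not simplifiable)
  at RLLRL: (0*y) (SIMPLIFIABLE)
  at RLLRR: (1*1) (SIMPLIFIABLE)
  at RLR: (((1*3)*(z+9))*5) (not simplifiable)
  at RLRL: ((1*3)*(z+9)) (not simplifiable)
  at RLRLL: (1*3) (SIMPLIFIABLE)
  at RLRLR: (z+9) (not simplifiable)
  at RR: (((z+0)+6)*1) (SIMPLIFIABLE)
  at RRL: ((z+0)+6) (not simplifiable)
  at RRLL: (z+0) (SIMPLIFIABLE)
Found simplifiable subexpr at path root: (1*(((((7+5)*(6+x))+((0*y)+(1*1)))+(((1*3)*(z+9))*5))*(((z+0)+6)*1)))
One SIMPLIFY step would give: (((((7+5)*(6+x))+((0*y)+(1*1)))+(((1*3)*(z+9))*5))*(((z+0)+6)*1))
-> NOT in normal form.

Answer: no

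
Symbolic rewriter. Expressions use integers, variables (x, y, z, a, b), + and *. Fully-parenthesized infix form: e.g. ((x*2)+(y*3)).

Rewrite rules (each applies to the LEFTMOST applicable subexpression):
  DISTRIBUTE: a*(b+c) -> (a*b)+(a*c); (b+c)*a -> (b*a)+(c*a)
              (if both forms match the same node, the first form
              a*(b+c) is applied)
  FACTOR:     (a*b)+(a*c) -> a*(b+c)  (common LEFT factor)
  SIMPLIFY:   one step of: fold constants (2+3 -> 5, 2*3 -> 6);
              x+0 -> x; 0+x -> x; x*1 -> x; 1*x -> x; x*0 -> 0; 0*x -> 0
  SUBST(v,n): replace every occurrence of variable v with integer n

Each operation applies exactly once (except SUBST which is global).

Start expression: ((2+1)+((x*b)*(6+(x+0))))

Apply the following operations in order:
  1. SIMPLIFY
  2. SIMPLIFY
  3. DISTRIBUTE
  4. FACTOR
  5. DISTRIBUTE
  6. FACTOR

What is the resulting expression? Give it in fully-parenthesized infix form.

Answer: (3+((x*b)*(6+x)))

Derivation:
Start: ((2+1)+((x*b)*(6+(x+0))))
Apply SIMPLIFY at L (target: (2+1)): ((2+1)+((x*b)*(6+(x+0)))) -> (3+((x*b)*(6+(x+0))))
Apply SIMPLIFY at RRR (target: (x+0)): (3+((x*b)*(6+(x+0)))) -> (3+((x*b)*(6+x)))
Apply DISTRIBUTE at R (target: ((x*b)*(6+x))): (3+((x*b)*(6+x))) -> (3+(((x*b)*6)+((x*b)*x)))
Apply FACTOR at R (target: (((x*b)*6)+((x*b)*x))): (3+(((x*b)*6)+((x*b)*x))) -> (3+((x*b)*(6+x)))
Apply DISTRIBUTE at R (target: ((x*b)*(6+x))): (3+((x*b)*(6+x))) -> (3+(((x*b)*6)+((x*b)*x)))
Apply FACTOR at R (target: (((x*b)*6)+((x*b)*x))): (3+(((x*b)*6)+((x*b)*x))) -> (3+((x*b)*(6+x)))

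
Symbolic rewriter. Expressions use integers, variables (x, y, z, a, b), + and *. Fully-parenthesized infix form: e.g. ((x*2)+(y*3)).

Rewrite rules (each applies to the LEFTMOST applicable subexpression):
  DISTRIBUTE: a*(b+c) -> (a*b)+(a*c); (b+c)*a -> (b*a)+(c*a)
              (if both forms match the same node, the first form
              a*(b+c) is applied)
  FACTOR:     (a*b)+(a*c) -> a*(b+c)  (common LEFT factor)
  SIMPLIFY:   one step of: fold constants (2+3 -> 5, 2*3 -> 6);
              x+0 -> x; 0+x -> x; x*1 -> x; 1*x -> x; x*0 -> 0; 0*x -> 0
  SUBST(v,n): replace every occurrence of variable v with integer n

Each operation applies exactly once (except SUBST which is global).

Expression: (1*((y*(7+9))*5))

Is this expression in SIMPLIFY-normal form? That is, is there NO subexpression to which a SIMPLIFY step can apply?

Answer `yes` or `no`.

Expression: (1*((y*(7+9))*5))
Scanning for simplifiable subexpressions (pre-order)...
  at root: (1*((y*(7+9))*5)) (SIMPLIFIABLE)
  at R: ((y*(7+9))*5) (not simplifiable)
  at RL: (y*(7+9)) (not simplifiable)
  at RLR: (7+9) (SIMPLIFIABLE)
Found simplifiable subexpr at path root: (1*((y*(7+9))*5))
One SIMPLIFY step would give: ((y*(7+9))*5)
-> NOT in normal form.

Answer: no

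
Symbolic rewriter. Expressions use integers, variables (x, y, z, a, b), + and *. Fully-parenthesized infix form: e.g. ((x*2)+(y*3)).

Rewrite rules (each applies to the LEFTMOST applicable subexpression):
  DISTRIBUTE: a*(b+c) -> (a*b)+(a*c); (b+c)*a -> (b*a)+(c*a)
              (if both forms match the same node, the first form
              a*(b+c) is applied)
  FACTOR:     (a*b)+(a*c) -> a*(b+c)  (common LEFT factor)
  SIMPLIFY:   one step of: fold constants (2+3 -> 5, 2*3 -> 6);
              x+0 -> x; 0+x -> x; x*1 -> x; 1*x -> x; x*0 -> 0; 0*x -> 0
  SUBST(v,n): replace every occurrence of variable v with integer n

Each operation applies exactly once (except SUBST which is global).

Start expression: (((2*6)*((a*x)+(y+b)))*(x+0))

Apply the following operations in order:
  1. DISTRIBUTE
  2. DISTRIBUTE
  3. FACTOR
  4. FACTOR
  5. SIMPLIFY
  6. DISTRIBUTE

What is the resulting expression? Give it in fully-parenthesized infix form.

Start: (((2*6)*((a*x)+(y+b)))*(x+0))
Apply DISTRIBUTE at root (target: (((2*6)*((a*x)+(y+b)))*(x+0))): (((2*6)*((a*x)+(y+b)))*(x+0)) -> ((((2*6)*((a*x)+(y+b)))*x)+(((2*6)*((a*x)+(y+b)))*0))
Apply DISTRIBUTE at LL (target: ((2*6)*((a*x)+(y+b)))): ((((2*6)*((a*x)+(y+b)))*x)+(((2*6)*((a*x)+(y+b)))*0)) -> (((((2*6)*(a*x))+((2*6)*(y+b)))*x)+(((2*6)*((a*x)+(y+b)))*0))
Apply FACTOR at LL (target: (((2*6)*(a*x))+((2*6)*(y+b)))): (((((2*6)*(a*x))+((2*6)*(y+b)))*x)+(((2*6)*((a*x)+(y+b)))*0)) -> ((((2*6)*((a*x)+(y+b)))*x)+(((2*6)*((a*x)+(y+b)))*0))
Apply FACTOR at root (target: ((((2*6)*((a*x)+(y+b)))*x)+(((2*6)*((a*x)+(y+b)))*0))): ((((2*6)*((a*x)+(y+b)))*x)+(((2*6)*((a*x)+(y+b)))*0)) -> (((2*6)*((a*x)+(y+b)))*(x+0))
Apply SIMPLIFY at LL (target: (2*6)): (((2*6)*((a*x)+(y+b)))*(x+0)) -> ((12*((a*x)+(y+b)))*(x+0))
Apply DISTRIBUTE at root (target: ((12*((a*x)+(y+b)))*(x+0))): ((12*((a*x)+(y+b)))*(x+0)) -> (((12*((a*x)+(y+b)))*x)+((12*((a*x)+(y+b)))*0))

Answer: (((12*((a*x)+(y+b)))*x)+((12*((a*x)+(y+b)))*0))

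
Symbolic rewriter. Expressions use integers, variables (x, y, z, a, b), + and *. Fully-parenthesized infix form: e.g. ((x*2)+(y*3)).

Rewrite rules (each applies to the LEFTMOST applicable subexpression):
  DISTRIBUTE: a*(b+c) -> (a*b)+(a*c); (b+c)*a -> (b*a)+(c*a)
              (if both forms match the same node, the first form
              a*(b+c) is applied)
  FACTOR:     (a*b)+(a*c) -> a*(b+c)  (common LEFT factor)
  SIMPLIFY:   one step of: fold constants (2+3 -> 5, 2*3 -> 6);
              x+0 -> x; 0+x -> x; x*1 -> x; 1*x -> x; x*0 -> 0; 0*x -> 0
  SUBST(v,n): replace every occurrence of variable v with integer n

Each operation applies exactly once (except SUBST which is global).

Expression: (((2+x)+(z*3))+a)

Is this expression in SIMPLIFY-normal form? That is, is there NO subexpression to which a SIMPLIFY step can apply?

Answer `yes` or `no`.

Answer: yes

Derivation:
Expression: (((2+x)+(z*3))+a)
Scanning for simplifiable subexpressions (pre-order)...
  at root: (((2+x)+(z*3))+a) (not simplifiable)
  at L: ((2+x)+(z*3)) (not simplifiable)
  at LL: (2+x) (not simplifiable)
  at LR: (z*3) (not simplifiable)
Result: no simplifiable subexpression found -> normal form.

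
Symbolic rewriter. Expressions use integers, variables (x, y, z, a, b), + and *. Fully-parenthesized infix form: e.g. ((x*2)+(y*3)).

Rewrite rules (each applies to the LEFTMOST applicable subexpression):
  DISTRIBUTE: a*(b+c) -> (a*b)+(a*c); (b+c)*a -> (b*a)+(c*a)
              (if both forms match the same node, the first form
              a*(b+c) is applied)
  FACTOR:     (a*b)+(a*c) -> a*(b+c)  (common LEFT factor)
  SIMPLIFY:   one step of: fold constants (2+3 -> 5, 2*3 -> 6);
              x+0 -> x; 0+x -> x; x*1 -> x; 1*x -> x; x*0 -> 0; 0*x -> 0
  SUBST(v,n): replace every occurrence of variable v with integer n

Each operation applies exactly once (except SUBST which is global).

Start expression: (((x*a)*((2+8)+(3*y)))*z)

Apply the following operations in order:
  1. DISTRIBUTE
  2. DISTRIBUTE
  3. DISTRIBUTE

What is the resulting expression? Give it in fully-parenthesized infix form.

Answer: (((((x*a)*2)+((x*a)*8))*z)+(((x*a)*(3*y))*z))

Derivation:
Start: (((x*a)*((2+8)+(3*y)))*z)
Apply DISTRIBUTE at L (target: ((x*a)*((2+8)+(3*y)))): (((x*a)*((2+8)+(3*y)))*z) -> ((((x*a)*(2+8))+((x*a)*(3*y)))*z)
Apply DISTRIBUTE at root (target: ((((x*a)*(2+8))+((x*a)*(3*y)))*z)): ((((x*a)*(2+8))+((x*a)*(3*y)))*z) -> ((((x*a)*(2+8))*z)+(((x*a)*(3*y))*z))
Apply DISTRIBUTE at LL (target: ((x*a)*(2+8))): ((((x*a)*(2+8))*z)+(((x*a)*(3*y))*z)) -> (((((x*a)*2)+((x*a)*8))*z)+(((x*a)*(3*y))*z))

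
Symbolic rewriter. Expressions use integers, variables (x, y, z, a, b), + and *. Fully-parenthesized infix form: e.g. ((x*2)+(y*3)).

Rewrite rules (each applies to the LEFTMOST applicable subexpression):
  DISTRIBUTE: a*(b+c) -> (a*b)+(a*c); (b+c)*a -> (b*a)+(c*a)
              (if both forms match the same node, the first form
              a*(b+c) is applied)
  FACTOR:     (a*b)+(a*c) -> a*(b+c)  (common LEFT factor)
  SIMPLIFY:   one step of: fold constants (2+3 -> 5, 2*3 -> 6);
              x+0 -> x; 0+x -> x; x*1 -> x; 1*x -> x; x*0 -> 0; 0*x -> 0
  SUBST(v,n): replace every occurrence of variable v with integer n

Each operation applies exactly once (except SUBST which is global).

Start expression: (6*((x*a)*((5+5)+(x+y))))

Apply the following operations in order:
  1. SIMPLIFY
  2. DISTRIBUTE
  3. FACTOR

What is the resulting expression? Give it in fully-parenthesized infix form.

Answer: (6*((x*a)*(10+(x+y))))

Derivation:
Start: (6*((x*a)*((5+5)+(x+y))))
Apply SIMPLIFY at RRL (target: (5+5)): (6*((x*a)*((5+5)+(x+y)))) -> (6*((x*a)*(10+(x+y))))
Apply DISTRIBUTE at R (target: ((x*a)*(10+(x+y)))): (6*((x*a)*(10+(x+y)))) -> (6*(((x*a)*10)+((x*a)*(x+y))))
Apply FACTOR at R (target: (((x*a)*10)+((x*a)*(x+y)))): (6*(((x*a)*10)+((x*a)*(x+y)))) -> (6*((x*a)*(10+(x+y))))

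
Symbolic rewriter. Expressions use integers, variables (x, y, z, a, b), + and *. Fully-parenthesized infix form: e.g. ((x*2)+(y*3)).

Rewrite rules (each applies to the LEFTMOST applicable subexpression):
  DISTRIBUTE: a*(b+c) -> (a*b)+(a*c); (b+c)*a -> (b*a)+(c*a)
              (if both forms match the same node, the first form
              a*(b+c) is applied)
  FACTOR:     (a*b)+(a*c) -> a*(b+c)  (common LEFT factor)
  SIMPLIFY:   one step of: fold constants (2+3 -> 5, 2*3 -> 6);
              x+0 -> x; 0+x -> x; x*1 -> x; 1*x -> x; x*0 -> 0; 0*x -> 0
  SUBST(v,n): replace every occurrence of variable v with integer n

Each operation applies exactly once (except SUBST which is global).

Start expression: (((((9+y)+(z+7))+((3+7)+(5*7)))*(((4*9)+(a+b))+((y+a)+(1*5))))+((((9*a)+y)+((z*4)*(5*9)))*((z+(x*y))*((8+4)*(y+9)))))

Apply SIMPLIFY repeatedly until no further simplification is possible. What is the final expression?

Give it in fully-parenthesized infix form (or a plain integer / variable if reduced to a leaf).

Start: (((((9+y)+(z+7))+((3+7)+(5*7)))*(((4*9)+(a+b))+((y+a)+(1*5))))+((((9*a)+y)+((z*4)*(5*9)))*((z+(x*y))*((8+4)*(y+9)))))
Step 1: at LLRL: (3+7) -> 10; overall: (((((9+y)+(z+7))+((3+7)+(5*7)))*(((4*9)+(a+b))+((y+a)+(1*5))))+((((9*a)+y)+((z*4)*(5*9)))*((z+(x*y))*((8+4)*(y+9))))) -> (((((9+y)+(z+7))+(10+(5*7)))*(((4*9)+(a+b))+((y+a)+(1*5))))+((((9*a)+y)+((z*4)*(5*9)))*((z+(x*y))*((8+4)*(y+9)))))
Step 2: at LLRR: (5*7) -> 35; overall: (((((9+y)+(z+7))+(10+(5*7)))*(((4*9)+(a+b))+((y+a)+(1*5))))+((((9*a)+y)+((z*4)*(5*9)))*((z+(x*y))*((8+4)*(y+9))))) -> (((((9+y)+(z+7))+(10+35))*(((4*9)+(a+b))+((y+a)+(1*5))))+((((9*a)+y)+((z*4)*(5*9)))*((z+(x*y))*((8+4)*(y+9)))))
Step 3: at LLR: (10+35) -> 45; overall: (((((9+y)+(z+7))+(10+35))*(((4*9)+(a+b))+((y+a)+(1*5))))+((((9*a)+y)+((z*4)*(5*9)))*((z+(x*y))*((8+4)*(y+9))))) -> (((((9+y)+(z+7))+45)*(((4*9)+(a+b))+((y+a)+(1*5))))+((((9*a)+y)+((z*4)*(5*9)))*((z+(x*y))*((8+4)*(y+9)))))
Step 4: at LRLL: (4*9) -> 36; overall: (((((9+y)+(z+7))+45)*(((4*9)+(a+b))+((y+a)+(1*5))))+((((9*a)+y)+((z*4)*(5*9)))*((z+(x*y))*((8+4)*(y+9))))) -> (((((9+y)+(z+7))+45)*((36+(a+b))+((y+a)+(1*5))))+((((9*a)+y)+((z*4)*(5*9)))*((z+(x*y))*((8+4)*(y+9)))))
Step 5: at LRRR: (1*5) -> 5; overall: (((((9+y)+(z+7))+45)*((36+(a+b))+((y+a)+(1*5))))+((((9*a)+y)+((z*4)*(5*9)))*((z+(x*y))*((8+4)*(y+9))))) -> (((((9+y)+(z+7))+45)*((36+(a+b))+((y+a)+5)))+((((9*a)+y)+((z*4)*(5*9)))*((z+(x*y))*((8+4)*(y+9)))))
Step 6: at RLRR: (5*9) -> 45; overall: (((((9+y)+(z+7))+45)*((36+(a+b))+((y+a)+5)))+((((9*a)+y)+((z*4)*(5*9)))*((z+(x*y))*((8+4)*(y+9))))) -> (((((9+y)+(z+7))+45)*((36+(a+b))+((y+a)+5)))+((((9*a)+y)+((z*4)*45))*((z+(x*y))*((8+4)*(y+9)))))
Step 7: at RRRL: (8+4) -> 12; overall: (((((9+y)+(z+7))+45)*((36+(a+b))+((y+a)+5)))+((((9*a)+y)+((z*4)*45))*((z+(x*y))*((8+4)*(y+9))))) -> (((((9+y)+(z+7))+45)*((36+(a+b))+((y+a)+5)))+((((9*a)+y)+((z*4)*45))*((z+(x*y))*(12*(y+9)))))
Fixed point: (((((9+y)+(z+7))+45)*((36+(a+b))+((y+a)+5)))+((((9*a)+y)+((z*4)*45))*((z+(x*y))*(12*(y+9)))))

Answer: (((((9+y)+(z+7))+45)*((36+(a+b))+((y+a)+5)))+((((9*a)+y)+((z*4)*45))*((z+(x*y))*(12*(y+9)))))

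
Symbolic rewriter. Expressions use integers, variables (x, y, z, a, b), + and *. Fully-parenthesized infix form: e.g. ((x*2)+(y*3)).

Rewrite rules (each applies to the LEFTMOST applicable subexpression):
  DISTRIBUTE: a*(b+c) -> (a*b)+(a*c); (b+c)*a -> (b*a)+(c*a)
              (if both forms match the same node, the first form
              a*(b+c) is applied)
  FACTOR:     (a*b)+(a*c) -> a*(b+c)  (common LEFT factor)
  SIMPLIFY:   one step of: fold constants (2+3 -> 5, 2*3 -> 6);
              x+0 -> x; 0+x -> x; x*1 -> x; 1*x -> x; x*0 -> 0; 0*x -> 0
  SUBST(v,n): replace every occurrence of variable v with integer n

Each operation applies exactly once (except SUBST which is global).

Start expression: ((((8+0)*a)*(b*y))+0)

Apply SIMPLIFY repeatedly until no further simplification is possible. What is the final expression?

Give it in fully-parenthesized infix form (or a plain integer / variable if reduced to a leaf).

Answer: ((8*a)*(b*y))

Derivation:
Start: ((((8+0)*a)*(b*y))+0)
Step 1: at root: ((((8+0)*a)*(b*y))+0) -> (((8+0)*a)*(b*y)); overall: ((((8+0)*a)*(b*y))+0) -> (((8+0)*a)*(b*y))
Step 2: at LL: (8+0) -> 8; overall: (((8+0)*a)*(b*y)) -> ((8*a)*(b*y))
Fixed point: ((8*a)*(b*y))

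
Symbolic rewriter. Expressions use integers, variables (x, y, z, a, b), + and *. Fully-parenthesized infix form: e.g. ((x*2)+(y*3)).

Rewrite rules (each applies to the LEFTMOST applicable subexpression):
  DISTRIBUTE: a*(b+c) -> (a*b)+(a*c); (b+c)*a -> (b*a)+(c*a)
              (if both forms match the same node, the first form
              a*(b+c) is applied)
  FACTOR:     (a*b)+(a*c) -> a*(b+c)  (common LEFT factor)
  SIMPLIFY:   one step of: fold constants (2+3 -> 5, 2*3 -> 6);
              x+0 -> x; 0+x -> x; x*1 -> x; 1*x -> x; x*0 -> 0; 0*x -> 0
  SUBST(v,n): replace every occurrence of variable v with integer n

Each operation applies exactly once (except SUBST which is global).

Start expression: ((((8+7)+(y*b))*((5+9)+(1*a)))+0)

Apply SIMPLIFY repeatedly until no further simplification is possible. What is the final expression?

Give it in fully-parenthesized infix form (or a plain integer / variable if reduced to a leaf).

Answer: ((15+(y*b))*(14+a))

Derivation:
Start: ((((8+7)+(y*b))*((5+9)+(1*a)))+0)
Step 1: at root: ((((8+7)+(y*b))*((5+9)+(1*a)))+0) -> (((8+7)+(y*b))*((5+9)+(1*a))); overall: ((((8+7)+(y*b))*((5+9)+(1*a)))+0) -> (((8+7)+(y*b))*((5+9)+(1*a)))
Step 2: at LL: (8+7) -> 15; overall: (((8+7)+(y*b))*((5+9)+(1*a))) -> ((15+(y*b))*((5+9)+(1*a)))
Step 3: at RL: (5+9) -> 14; overall: ((15+(y*b))*((5+9)+(1*a))) -> ((15+(y*b))*(14+(1*a)))
Step 4: at RR: (1*a) -> a; overall: ((15+(y*b))*(14+(1*a))) -> ((15+(y*b))*(14+a))
Fixed point: ((15+(y*b))*(14+a))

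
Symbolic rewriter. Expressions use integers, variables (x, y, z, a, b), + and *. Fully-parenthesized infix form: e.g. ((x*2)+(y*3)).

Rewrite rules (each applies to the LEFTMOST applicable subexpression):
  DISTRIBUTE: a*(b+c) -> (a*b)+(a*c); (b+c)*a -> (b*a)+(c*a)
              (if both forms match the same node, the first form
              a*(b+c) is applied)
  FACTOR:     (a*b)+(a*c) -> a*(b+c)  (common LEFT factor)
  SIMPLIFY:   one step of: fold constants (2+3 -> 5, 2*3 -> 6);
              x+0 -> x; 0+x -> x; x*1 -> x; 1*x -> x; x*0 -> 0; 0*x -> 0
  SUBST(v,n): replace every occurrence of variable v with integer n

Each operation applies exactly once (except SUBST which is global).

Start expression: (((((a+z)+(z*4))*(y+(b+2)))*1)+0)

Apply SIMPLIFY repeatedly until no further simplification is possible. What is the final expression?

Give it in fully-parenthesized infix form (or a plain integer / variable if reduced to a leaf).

Start: (((((a+z)+(z*4))*(y+(b+2)))*1)+0)
Step 1: at root: (((((a+z)+(z*4))*(y+(b+2)))*1)+0) -> ((((a+z)+(z*4))*(y+(b+2)))*1); overall: (((((a+z)+(z*4))*(y+(b+2)))*1)+0) -> ((((a+z)+(z*4))*(y+(b+2)))*1)
Step 2: at root: ((((a+z)+(z*4))*(y+(b+2)))*1) -> (((a+z)+(z*4))*(y+(b+2))); overall: ((((a+z)+(z*4))*(y+(b+2)))*1) -> (((a+z)+(z*4))*(y+(b+2)))
Fixed point: (((a+z)+(z*4))*(y+(b+2)))

Answer: (((a+z)+(z*4))*(y+(b+2)))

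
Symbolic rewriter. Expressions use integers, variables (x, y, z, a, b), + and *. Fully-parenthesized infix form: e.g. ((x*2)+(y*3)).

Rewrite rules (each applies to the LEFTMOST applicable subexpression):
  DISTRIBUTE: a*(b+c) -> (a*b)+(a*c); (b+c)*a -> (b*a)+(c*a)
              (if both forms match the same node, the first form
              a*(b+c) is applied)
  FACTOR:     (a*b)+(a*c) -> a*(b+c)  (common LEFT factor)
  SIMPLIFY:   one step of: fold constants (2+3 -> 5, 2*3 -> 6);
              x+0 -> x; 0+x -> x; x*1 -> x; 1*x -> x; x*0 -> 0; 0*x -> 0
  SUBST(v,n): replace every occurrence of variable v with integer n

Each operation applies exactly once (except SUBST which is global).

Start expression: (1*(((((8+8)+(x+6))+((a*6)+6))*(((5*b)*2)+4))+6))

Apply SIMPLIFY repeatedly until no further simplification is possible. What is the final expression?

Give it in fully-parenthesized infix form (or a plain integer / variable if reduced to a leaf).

Start: (1*(((((8+8)+(x+6))+((a*6)+6))*(((5*b)*2)+4))+6))
Step 1: at root: (1*(((((8+8)+(x+6))+((a*6)+6))*(((5*b)*2)+4))+6)) -> (((((8+8)+(x+6))+((a*6)+6))*(((5*b)*2)+4))+6); overall: (1*(((((8+8)+(x+6))+((a*6)+6))*(((5*b)*2)+4))+6)) -> (((((8+8)+(x+6))+((a*6)+6))*(((5*b)*2)+4))+6)
Step 2: at LLLL: (8+8) -> 16; overall: (((((8+8)+(x+6))+((a*6)+6))*(((5*b)*2)+4))+6) -> ((((16+(x+6))+((a*6)+6))*(((5*b)*2)+4))+6)
Fixed point: ((((16+(x+6))+((a*6)+6))*(((5*b)*2)+4))+6)

Answer: ((((16+(x+6))+((a*6)+6))*(((5*b)*2)+4))+6)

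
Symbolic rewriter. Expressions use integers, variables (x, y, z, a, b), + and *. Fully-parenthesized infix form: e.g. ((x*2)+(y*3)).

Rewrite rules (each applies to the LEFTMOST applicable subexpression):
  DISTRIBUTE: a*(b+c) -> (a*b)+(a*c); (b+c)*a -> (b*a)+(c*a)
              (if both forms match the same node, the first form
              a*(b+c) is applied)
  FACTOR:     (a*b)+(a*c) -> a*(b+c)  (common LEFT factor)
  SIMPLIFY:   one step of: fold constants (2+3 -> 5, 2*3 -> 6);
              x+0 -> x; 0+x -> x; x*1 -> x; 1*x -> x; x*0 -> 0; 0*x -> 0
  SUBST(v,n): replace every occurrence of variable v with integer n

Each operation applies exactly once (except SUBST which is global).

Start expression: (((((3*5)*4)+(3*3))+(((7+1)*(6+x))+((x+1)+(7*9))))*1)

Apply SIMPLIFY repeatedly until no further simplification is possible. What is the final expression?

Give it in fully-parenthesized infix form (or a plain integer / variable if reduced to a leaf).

Start: (((((3*5)*4)+(3*3))+(((7+1)*(6+x))+((x+1)+(7*9))))*1)
Step 1: at root: (((((3*5)*4)+(3*3))+(((7+1)*(6+x))+((x+1)+(7*9))))*1) -> ((((3*5)*4)+(3*3))+(((7+1)*(6+x))+((x+1)+(7*9)))); overall: (((((3*5)*4)+(3*3))+(((7+1)*(6+x))+((x+1)+(7*9))))*1) -> ((((3*5)*4)+(3*3))+(((7+1)*(6+x))+((x+1)+(7*9))))
Step 2: at LLL: (3*5) -> 15; overall: ((((3*5)*4)+(3*3))+(((7+1)*(6+x))+((x+1)+(7*9)))) -> (((15*4)+(3*3))+(((7+1)*(6+x))+((x+1)+(7*9))))
Step 3: at LL: (15*4) -> 60; overall: (((15*4)+(3*3))+(((7+1)*(6+x))+((x+1)+(7*9)))) -> ((60+(3*3))+(((7+1)*(6+x))+((x+1)+(7*9))))
Step 4: at LR: (3*3) -> 9; overall: ((60+(3*3))+(((7+1)*(6+x))+((x+1)+(7*9)))) -> ((60+9)+(((7+1)*(6+x))+((x+1)+(7*9))))
Step 5: at L: (60+9) -> 69; overall: ((60+9)+(((7+1)*(6+x))+((x+1)+(7*9)))) -> (69+(((7+1)*(6+x))+((x+1)+(7*9))))
Step 6: at RLL: (7+1) -> 8; overall: (69+(((7+1)*(6+x))+((x+1)+(7*9)))) -> (69+((8*(6+x))+((x+1)+(7*9))))
Step 7: at RRR: (7*9) -> 63; overall: (69+((8*(6+x))+((x+1)+(7*9)))) -> (69+((8*(6+x))+((x+1)+63)))
Fixed point: (69+((8*(6+x))+((x+1)+63)))

Answer: (69+((8*(6+x))+((x+1)+63)))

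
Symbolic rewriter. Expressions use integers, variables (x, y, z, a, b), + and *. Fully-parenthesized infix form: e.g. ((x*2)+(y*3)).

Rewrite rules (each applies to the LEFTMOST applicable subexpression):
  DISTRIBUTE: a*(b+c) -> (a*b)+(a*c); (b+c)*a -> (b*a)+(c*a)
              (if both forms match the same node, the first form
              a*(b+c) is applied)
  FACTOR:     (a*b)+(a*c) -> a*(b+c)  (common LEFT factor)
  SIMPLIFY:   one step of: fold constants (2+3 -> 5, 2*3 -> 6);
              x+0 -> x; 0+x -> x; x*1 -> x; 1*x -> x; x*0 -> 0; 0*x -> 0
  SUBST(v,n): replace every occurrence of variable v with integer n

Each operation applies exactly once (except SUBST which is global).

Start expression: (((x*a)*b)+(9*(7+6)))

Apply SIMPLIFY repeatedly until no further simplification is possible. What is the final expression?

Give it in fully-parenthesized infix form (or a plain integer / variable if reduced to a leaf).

Start: (((x*a)*b)+(9*(7+6)))
Step 1: at RR: (7+6) -> 13; overall: (((x*a)*b)+(9*(7+6))) -> (((x*a)*b)+(9*13))
Step 2: at R: (9*13) -> 117; overall: (((x*a)*b)+(9*13)) -> (((x*a)*b)+117)
Fixed point: (((x*a)*b)+117)

Answer: (((x*a)*b)+117)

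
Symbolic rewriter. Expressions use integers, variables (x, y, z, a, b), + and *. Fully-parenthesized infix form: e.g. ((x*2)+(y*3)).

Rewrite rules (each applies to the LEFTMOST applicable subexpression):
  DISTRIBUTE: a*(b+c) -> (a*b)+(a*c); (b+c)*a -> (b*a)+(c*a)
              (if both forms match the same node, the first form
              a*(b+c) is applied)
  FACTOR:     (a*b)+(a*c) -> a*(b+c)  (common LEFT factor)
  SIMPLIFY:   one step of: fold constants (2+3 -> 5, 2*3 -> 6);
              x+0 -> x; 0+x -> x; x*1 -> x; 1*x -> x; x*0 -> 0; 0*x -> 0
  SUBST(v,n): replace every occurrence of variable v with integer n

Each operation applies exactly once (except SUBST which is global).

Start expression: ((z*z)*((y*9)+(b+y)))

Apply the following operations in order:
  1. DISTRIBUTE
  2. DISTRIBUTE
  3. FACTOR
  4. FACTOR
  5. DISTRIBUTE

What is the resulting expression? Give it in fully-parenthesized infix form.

Start: ((z*z)*((y*9)+(b+y)))
Apply DISTRIBUTE at root (target: ((z*z)*((y*9)+(b+y)))): ((z*z)*((y*9)+(b+y))) -> (((z*z)*(y*9))+((z*z)*(b+y)))
Apply DISTRIBUTE at R (target: ((z*z)*(b+y))): (((z*z)*(y*9))+((z*z)*(b+y))) -> (((z*z)*(y*9))+(((z*z)*b)+((z*z)*y)))
Apply FACTOR at R (target: (((z*z)*b)+((z*z)*y))): (((z*z)*(y*9))+(((z*z)*b)+((z*z)*y))) -> (((z*z)*(y*9))+((z*z)*(b+y)))
Apply FACTOR at root (target: (((z*z)*(y*9))+((z*z)*(b+y)))): (((z*z)*(y*9))+((z*z)*(b+y))) -> ((z*z)*((y*9)+(b+y)))
Apply DISTRIBUTE at root (target: ((z*z)*((y*9)+(b+y)))): ((z*z)*((y*9)+(b+y))) -> (((z*z)*(y*9))+((z*z)*(b+y)))

Answer: (((z*z)*(y*9))+((z*z)*(b+y)))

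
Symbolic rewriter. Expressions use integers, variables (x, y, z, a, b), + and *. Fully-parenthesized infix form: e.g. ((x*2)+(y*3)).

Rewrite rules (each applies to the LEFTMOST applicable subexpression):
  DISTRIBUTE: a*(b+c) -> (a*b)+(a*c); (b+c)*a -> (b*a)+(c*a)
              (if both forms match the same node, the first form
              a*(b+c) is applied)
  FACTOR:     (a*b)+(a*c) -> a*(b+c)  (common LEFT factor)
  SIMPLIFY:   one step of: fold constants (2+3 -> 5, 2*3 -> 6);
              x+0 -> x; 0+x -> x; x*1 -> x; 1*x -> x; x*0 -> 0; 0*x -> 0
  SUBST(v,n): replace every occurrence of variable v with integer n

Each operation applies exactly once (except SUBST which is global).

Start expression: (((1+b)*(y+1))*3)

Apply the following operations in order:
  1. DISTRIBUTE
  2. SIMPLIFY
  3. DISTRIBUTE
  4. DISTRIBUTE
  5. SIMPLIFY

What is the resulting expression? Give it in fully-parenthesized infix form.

Answer: (((y+(b*y))*3)+((1+b)*3))

Derivation:
Start: (((1+b)*(y+1))*3)
Apply DISTRIBUTE at L (target: ((1+b)*(y+1))): (((1+b)*(y+1))*3) -> ((((1+b)*y)+((1+b)*1))*3)
Apply SIMPLIFY at LR (target: ((1+b)*1)): ((((1+b)*y)+((1+b)*1))*3) -> ((((1+b)*y)+(1+b))*3)
Apply DISTRIBUTE at root (target: ((((1+b)*y)+(1+b))*3)): ((((1+b)*y)+(1+b))*3) -> ((((1+b)*y)*3)+((1+b)*3))
Apply DISTRIBUTE at LL (target: ((1+b)*y)): ((((1+b)*y)*3)+((1+b)*3)) -> ((((1*y)+(b*y))*3)+((1+b)*3))
Apply SIMPLIFY at LLL (target: (1*y)): ((((1*y)+(b*y))*3)+((1+b)*3)) -> (((y+(b*y))*3)+((1+b)*3))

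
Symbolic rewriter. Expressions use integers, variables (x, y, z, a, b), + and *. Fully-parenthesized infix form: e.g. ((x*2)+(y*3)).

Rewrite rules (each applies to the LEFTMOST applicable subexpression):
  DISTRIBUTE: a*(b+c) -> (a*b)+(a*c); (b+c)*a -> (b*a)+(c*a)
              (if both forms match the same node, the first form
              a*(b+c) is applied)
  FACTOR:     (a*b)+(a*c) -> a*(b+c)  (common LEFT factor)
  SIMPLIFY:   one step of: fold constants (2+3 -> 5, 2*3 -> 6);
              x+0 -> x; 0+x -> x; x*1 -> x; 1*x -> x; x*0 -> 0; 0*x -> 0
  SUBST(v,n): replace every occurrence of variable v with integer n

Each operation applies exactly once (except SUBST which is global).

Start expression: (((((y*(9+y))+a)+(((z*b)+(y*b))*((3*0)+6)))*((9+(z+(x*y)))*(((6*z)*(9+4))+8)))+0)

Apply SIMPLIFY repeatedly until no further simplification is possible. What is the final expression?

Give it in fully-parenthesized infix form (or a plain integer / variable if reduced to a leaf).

Answer: ((((y*(9+y))+a)+(((z*b)+(y*b))*6))*((9+(z+(x*y)))*(((6*z)*13)+8)))

Derivation:
Start: (((((y*(9+y))+a)+(((z*b)+(y*b))*((3*0)+6)))*((9+(z+(x*y)))*(((6*z)*(9+4))+8)))+0)
Step 1: at root: (((((y*(9+y))+a)+(((z*b)+(y*b))*((3*0)+6)))*((9+(z+(x*y)))*(((6*z)*(9+4))+8)))+0) -> ((((y*(9+y))+a)+(((z*b)+(y*b))*((3*0)+6)))*((9+(z+(x*y)))*(((6*z)*(9+4))+8))); overall: (((((y*(9+y))+a)+(((z*b)+(y*b))*((3*0)+6)))*((9+(z+(x*y)))*(((6*z)*(9+4))+8)))+0) -> ((((y*(9+y))+a)+(((z*b)+(y*b))*((3*0)+6)))*((9+(z+(x*y)))*(((6*z)*(9+4))+8)))
Step 2: at LRRL: (3*0) -> 0; overall: ((((y*(9+y))+a)+(((z*b)+(y*b))*((3*0)+6)))*((9+(z+(x*y)))*(((6*z)*(9+4))+8))) -> ((((y*(9+y))+a)+(((z*b)+(y*b))*(0+6)))*((9+(z+(x*y)))*(((6*z)*(9+4))+8)))
Step 3: at LRR: (0+6) -> 6; overall: ((((y*(9+y))+a)+(((z*b)+(y*b))*(0+6)))*((9+(z+(x*y)))*(((6*z)*(9+4))+8))) -> ((((y*(9+y))+a)+(((z*b)+(y*b))*6))*((9+(z+(x*y)))*(((6*z)*(9+4))+8)))
Step 4: at RRLR: (9+4) -> 13; overall: ((((y*(9+y))+a)+(((z*b)+(y*b))*6))*((9+(z+(x*y)))*(((6*z)*(9+4))+8))) -> ((((y*(9+y))+a)+(((z*b)+(y*b))*6))*((9+(z+(x*y)))*(((6*z)*13)+8)))
Fixed point: ((((y*(9+y))+a)+(((z*b)+(y*b))*6))*((9+(z+(x*y)))*(((6*z)*13)+8)))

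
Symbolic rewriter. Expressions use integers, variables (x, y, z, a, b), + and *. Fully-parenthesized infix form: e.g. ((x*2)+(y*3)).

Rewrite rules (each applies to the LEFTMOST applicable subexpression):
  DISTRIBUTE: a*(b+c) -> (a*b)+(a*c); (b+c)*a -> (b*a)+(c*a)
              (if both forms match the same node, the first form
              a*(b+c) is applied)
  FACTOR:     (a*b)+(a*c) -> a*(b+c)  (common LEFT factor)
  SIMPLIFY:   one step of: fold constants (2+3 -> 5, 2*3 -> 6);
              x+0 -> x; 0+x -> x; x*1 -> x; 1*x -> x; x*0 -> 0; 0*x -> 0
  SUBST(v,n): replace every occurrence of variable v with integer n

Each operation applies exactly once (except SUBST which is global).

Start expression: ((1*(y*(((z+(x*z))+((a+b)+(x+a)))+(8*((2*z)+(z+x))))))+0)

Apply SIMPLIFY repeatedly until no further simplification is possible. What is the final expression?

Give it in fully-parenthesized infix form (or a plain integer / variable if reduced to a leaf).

Answer: (y*(((z+(x*z))+((a+b)+(x+a)))+(8*((2*z)+(z+x)))))

Derivation:
Start: ((1*(y*(((z+(x*z))+((a+b)+(x+a)))+(8*((2*z)+(z+x))))))+0)
Step 1: at root: ((1*(y*(((z+(x*z))+((a+b)+(x+a)))+(8*((2*z)+(z+x))))))+0) -> (1*(y*(((z+(x*z))+((a+b)+(x+a)))+(8*((2*z)+(z+x)))))); overall: ((1*(y*(((z+(x*z))+((a+b)+(x+a)))+(8*((2*z)+(z+x))))))+0) -> (1*(y*(((z+(x*z))+((a+b)+(x+a)))+(8*((2*z)+(z+x))))))
Step 2: at root: (1*(y*(((z+(x*z))+((a+b)+(x+a)))+(8*((2*z)+(z+x)))))) -> (y*(((z+(x*z))+((a+b)+(x+a)))+(8*((2*z)+(z+x))))); overall: (1*(y*(((z+(x*z))+((a+b)+(x+a)))+(8*((2*z)+(z+x)))))) -> (y*(((z+(x*z))+((a+b)+(x+a)))+(8*((2*z)+(z+x)))))
Fixed point: (y*(((z+(x*z))+((a+b)+(x+a)))+(8*((2*z)+(z+x)))))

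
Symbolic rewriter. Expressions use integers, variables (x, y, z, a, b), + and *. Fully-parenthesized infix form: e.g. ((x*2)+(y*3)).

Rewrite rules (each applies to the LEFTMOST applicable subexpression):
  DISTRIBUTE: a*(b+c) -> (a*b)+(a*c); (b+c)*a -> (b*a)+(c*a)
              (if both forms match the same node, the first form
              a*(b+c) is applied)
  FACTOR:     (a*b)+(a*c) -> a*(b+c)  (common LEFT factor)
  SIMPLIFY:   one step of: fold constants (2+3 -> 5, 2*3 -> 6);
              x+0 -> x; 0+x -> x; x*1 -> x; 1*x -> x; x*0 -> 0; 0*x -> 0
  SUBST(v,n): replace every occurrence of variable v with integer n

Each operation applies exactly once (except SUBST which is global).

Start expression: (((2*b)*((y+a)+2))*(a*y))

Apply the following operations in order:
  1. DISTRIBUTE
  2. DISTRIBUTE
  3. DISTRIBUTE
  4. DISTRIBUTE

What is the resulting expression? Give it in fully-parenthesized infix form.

Answer: (((((2*b)*y)*(a*y))+(((2*b)*a)*(a*y)))+(((2*b)*2)*(a*y)))

Derivation:
Start: (((2*b)*((y+a)+2))*(a*y))
Apply DISTRIBUTE at L (target: ((2*b)*((y+a)+2))): (((2*b)*((y+a)+2))*(a*y)) -> ((((2*b)*(y+a))+((2*b)*2))*(a*y))
Apply DISTRIBUTE at root (target: ((((2*b)*(y+a))+((2*b)*2))*(a*y))): ((((2*b)*(y+a))+((2*b)*2))*(a*y)) -> ((((2*b)*(y+a))*(a*y))+(((2*b)*2)*(a*y)))
Apply DISTRIBUTE at LL (target: ((2*b)*(y+a))): ((((2*b)*(y+a))*(a*y))+(((2*b)*2)*(a*y))) -> (((((2*b)*y)+((2*b)*a))*(a*y))+(((2*b)*2)*(a*y)))
Apply DISTRIBUTE at L (target: ((((2*b)*y)+((2*b)*a))*(a*y))): (((((2*b)*y)+((2*b)*a))*(a*y))+(((2*b)*2)*(a*y))) -> (((((2*b)*y)*(a*y))+(((2*b)*a)*(a*y)))+(((2*b)*2)*(a*y)))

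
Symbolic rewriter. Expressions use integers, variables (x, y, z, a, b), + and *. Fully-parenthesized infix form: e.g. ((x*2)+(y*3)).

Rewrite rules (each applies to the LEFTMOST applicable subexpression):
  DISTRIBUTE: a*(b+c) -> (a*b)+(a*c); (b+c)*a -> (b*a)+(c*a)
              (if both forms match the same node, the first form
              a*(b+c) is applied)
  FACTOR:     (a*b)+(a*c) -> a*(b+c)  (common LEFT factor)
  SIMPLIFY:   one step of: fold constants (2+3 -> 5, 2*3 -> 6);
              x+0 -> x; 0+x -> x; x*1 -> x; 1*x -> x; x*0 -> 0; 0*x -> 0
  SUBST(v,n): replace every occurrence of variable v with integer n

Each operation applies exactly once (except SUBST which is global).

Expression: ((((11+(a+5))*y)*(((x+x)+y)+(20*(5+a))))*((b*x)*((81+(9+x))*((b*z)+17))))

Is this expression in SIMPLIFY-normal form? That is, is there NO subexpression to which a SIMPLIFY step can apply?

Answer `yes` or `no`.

Expression: ((((11+(a+5))*y)*(((x+x)+y)+(20*(5+a))))*((b*x)*((81+(9+x))*((b*z)+17))))
Scanning for simplifiable subexpressions (pre-order)...
  at root: ((((11+(a+5))*y)*(((x+x)+y)+(20*(5+a))))*((b*x)*((81+(9+x))*((b*z)+17)))) (not simplifiable)
  at L: (((11+(a+5))*y)*(((x+x)+y)+(20*(5+a)))) (not simplifiable)
  at LL: ((11+(a+5))*y) (not simplifiable)
  at LLL: (11+(a+5)) (not simplifiable)
  at LLLR: (a+5) (not simplifiable)
  at LR: (((x+x)+y)+(20*(5+a))) (not simplifiable)
  at LRL: ((x+x)+y) (not simplifiable)
  at LRLL: (x+x) (not simplifiable)
  at LRR: (20*(5+a)) (not simplifiable)
  at LRRR: (5+a) (not simplifiable)
  at R: ((b*x)*((81+(9+x))*((b*z)+17))) (not simplifiable)
  at RL: (b*x) (not simplifiable)
  at RR: ((81+(9+x))*((b*z)+17)) (not simplifiable)
  at RRL: (81+(9+x)) (not simplifiable)
  at RRLR: (9+x) (not simplifiable)
  at RRR: ((b*z)+17) (not simplifiable)
  at RRRL: (b*z) (not simplifiable)
Result: no simplifiable subexpression found -> normal form.

Answer: yes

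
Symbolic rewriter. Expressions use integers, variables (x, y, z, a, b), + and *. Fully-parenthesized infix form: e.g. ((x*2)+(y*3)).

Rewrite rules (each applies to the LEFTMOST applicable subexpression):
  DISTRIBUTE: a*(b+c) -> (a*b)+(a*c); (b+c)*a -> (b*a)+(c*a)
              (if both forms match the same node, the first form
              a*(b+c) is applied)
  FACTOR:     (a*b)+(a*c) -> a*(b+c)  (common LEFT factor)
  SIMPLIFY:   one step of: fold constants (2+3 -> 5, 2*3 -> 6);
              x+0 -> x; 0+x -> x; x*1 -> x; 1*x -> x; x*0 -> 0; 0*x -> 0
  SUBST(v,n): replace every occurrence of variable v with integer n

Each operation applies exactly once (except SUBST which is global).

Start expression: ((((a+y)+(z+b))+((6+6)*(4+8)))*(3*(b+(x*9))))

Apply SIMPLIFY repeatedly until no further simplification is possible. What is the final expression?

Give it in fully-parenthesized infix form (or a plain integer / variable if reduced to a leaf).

Start: ((((a+y)+(z+b))+((6+6)*(4+8)))*(3*(b+(x*9))))
Step 1: at LRL: (6+6) -> 12; overall: ((((a+y)+(z+b))+((6+6)*(4+8)))*(3*(b+(x*9)))) -> ((((a+y)+(z+b))+(12*(4+8)))*(3*(b+(x*9))))
Step 2: at LRR: (4+8) -> 12; overall: ((((a+y)+(z+b))+(12*(4+8)))*(3*(b+(x*9)))) -> ((((a+y)+(z+b))+(12*12))*(3*(b+(x*9))))
Step 3: at LR: (12*12) -> 144; overall: ((((a+y)+(z+b))+(12*12))*(3*(b+(x*9)))) -> ((((a+y)+(z+b))+144)*(3*(b+(x*9))))
Fixed point: ((((a+y)+(z+b))+144)*(3*(b+(x*9))))

Answer: ((((a+y)+(z+b))+144)*(3*(b+(x*9))))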